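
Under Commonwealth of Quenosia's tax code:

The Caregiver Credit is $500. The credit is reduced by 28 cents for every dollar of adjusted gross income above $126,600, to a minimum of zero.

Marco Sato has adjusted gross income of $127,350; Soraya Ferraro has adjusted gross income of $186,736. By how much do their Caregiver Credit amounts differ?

$290

Marco ($127,350): Caregiver Credit: 28% of the $750 excess over $126,600 is $210; credit = $500 − $210 = $290.
Soraya ($186,736): Caregiver Credit: 28% of the $60,136 excess over $126,600 is $16,838.08 ≥ base, so the credit is $0.
Difference: |$290 − $0| = $290.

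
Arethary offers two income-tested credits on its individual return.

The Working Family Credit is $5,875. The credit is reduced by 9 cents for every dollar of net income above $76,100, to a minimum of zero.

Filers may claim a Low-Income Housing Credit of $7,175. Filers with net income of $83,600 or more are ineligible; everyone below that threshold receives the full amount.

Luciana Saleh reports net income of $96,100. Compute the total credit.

$4,075

Working Family Credit: 9% of the $20,000 excess over $76,100 is $1,800; credit = $5,875 − $1,800 = $4,075.
Low-Income Housing Credit: $96,100 meets or exceeds the $83,600 cutoff, so the credit is $0.
Total: $4,075 + $0 = $4,075.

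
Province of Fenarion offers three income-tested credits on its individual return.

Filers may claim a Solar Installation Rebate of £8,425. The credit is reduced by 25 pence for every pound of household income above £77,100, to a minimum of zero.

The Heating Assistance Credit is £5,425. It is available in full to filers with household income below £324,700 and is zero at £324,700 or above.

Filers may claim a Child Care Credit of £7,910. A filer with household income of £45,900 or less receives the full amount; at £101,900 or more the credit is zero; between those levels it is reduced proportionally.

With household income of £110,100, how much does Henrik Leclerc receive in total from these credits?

Solar Installation Rebate: 25% of the £33,000 excess over £77,100 is £8,250; credit = £8,425 − £8,250 = £175.
Heating Assistance Credit: £110,100 is below the £324,700 cutoff, so the full £5,425 applies.
Child Care Credit: £110,100 is at or above £101,900, so the credit is £0.
Total: £175 + £5,425 + £0 = £5,600.

£5,600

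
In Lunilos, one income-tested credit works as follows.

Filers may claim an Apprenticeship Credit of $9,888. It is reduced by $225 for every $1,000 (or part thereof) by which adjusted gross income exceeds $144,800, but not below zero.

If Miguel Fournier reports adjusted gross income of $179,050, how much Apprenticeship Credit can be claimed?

Apprenticeship Credit: income exceeds $144,800 by $34,250, which is 35 full-or-partial $1,000 increments; reduction = 35 × $225 = $7,875, leaving $2,013.

$2,013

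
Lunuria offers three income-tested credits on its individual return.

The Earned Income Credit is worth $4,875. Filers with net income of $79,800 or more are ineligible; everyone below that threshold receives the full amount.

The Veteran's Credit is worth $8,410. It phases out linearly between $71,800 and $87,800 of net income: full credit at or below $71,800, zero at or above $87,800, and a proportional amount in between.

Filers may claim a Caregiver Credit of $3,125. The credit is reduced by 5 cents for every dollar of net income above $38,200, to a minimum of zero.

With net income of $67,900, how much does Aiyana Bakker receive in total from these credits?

Earned Income Credit: $67,900 is below the $79,800 cutoff, so the full $4,875 applies.
Veteran's Credit: $67,900 is at or below the $71,800 threshold, so the full $8,410 applies.
Caregiver Credit: 5% of the $29,700 excess over $38,200 is $1,485; credit = $3,125 − $1,485 = $1,640.
Total: $4,875 + $8,410 + $1,640 = $14,925.

$14,925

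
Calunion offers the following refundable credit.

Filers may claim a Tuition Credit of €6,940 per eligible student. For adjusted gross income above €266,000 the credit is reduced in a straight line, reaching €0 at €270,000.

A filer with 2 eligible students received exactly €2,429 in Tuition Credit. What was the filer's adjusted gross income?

Full credit = 2 × €6,940 = €13,880.
€2,429 is 2,429/13,880 of the full €13,880, so 11,451/13,880 of the €4,000 range has been used: income = €266,000 + €4,000 × 11,451/13,880 = €269,300.

€269,300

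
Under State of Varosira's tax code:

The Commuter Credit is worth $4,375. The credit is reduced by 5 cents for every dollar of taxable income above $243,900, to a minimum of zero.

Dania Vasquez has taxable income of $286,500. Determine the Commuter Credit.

$2,245

Commuter Credit: 5% of the $42,600 excess over $243,900 is $2,130; credit = $4,375 − $2,130 = $2,245.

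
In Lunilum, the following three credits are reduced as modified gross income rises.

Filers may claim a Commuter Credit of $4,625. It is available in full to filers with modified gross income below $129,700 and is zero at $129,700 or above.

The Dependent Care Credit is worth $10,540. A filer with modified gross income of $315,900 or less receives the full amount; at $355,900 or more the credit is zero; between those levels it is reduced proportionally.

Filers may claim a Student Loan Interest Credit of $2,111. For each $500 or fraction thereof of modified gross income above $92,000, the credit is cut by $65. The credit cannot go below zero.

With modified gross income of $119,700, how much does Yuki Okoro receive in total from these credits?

$15,165

Commuter Credit: $119,700 is below the $129,700 cutoff, so the full $4,625 applies.
Dependent Care Credit: $119,700 is at or below the $315,900 threshold, so the full $10,540 applies.
Student Loan Interest Credit: income exceeds $92,000 by $27,700 → 56 increments × $65 = $3,640 ≥ base, so the credit is $0.
Total: $4,625 + $10,540 + $0 = $15,165.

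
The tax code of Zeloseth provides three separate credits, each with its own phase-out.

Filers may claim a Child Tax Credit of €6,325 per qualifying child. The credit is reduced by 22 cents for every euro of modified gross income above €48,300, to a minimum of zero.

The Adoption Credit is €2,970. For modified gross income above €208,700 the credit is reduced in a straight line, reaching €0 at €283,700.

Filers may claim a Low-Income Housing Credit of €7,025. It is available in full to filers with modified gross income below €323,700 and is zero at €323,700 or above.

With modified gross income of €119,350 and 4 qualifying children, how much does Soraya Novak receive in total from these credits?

€19,664

Child Tax Credit: base = 4 × €6,325 = €25,300. 22% of the €71,050 excess over €48,300 is €15,631; credit = €25,300 − €15,631 = €9,669.
Adoption Credit: €119,350 is at or below the €208,700 threshold, so the full €2,970 applies.
Low-Income Housing Credit: €119,350 is below the €323,700 cutoff, so the full €7,025 applies.
Total: €9,669 + €2,970 + €7,025 = €19,664.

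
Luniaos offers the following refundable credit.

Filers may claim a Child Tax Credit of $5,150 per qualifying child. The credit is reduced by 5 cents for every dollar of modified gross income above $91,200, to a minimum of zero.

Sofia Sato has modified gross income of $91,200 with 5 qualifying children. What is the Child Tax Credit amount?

$25,750

Child Tax Credit: base = 5 × $5,150 = $25,750. $91,200 is at or below the $91,200 threshold, so the full $25,750 applies.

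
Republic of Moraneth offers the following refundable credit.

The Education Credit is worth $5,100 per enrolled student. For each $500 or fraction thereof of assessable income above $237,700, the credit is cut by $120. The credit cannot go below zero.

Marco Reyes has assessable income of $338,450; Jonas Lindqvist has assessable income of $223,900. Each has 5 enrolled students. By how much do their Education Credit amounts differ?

$24,240

Marco ($338,450): Education Credit: base = 5 × $5,100 = $25,500. income exceeds $237,700 by $100,750, which is 202 full-or-partial $500 increments; reduction = 202 × $120 = $24,240, leaving $1,260.
Jonas ($223,900): Education Credit: base = 5 × $5,100 = $25,500. $223,900 is at or below the $237,700 threshold, so the full $25,500 applies.
Difference: |$1,260 − $25,500| = $24,240.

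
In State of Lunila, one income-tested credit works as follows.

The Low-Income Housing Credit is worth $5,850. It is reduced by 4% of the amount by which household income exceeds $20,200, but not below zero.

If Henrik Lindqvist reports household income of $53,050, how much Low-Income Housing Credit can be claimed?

Low-Income Housing Credit: 4% of the $32,850 excess over $20,200 is $1,314; credit = $5,850 − $1,314 = $4,536.

$4,536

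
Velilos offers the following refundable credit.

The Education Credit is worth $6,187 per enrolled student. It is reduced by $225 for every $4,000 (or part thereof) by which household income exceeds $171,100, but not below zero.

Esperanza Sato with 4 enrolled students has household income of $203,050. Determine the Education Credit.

Education Credit: base = 4 × $6,187 = $24,748. income exceeds $171,100 by $31,950, which is 8 full-or-partial $4,000 increments; reduction = 8 × $225 = $1,800, leaving $22,948.

$22,948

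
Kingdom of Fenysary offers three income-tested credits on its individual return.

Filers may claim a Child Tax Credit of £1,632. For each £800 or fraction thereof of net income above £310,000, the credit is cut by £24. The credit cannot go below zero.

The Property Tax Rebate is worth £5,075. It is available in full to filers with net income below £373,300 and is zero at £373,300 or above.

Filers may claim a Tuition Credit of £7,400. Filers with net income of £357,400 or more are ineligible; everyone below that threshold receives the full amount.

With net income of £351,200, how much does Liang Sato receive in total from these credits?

£12,859

Child Tax Credit: income exceeds £310,000 by £41,200, which is 52 full-or-partial £800 increments; reduction = 52 × £24 = £1,248, leaving £384.
Property Tax Rebate: £351,200 is below the £373,300 cutoff, so the full £5,075 applies.
Tuition Credit: £351,200 is below the £357,400 cutoff, so the full £7,400 applies.
Total: £384 + £5,075 + £7,400 = £12,859.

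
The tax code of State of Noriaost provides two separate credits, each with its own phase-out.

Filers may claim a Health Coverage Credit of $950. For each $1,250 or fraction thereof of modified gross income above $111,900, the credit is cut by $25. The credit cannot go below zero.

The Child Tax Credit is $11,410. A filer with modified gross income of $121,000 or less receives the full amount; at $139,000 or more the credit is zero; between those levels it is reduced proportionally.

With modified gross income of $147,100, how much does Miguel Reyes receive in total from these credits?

$225

Health Coverage Credit: income exceeds $111,900 by $35,200, which is 29 full-or-partial $1,250 increments; reduction = 29 × $25 = $725, leaving $225.
Child Tax Credit: $147,100 is at or above $139,000, so the credit is $0.
Total: $225 + $0 = $225.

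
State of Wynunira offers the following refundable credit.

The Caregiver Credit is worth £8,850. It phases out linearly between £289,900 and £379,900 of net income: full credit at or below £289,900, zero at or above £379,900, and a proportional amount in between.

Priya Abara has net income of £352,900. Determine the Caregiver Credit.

£2,655

Caregiver Credit: £352,900 is £63,000 into a £90,000 phase-out range, leaving 27,000/90,000 of the credit: £8,850 × 27,000/90,000 = £2,655.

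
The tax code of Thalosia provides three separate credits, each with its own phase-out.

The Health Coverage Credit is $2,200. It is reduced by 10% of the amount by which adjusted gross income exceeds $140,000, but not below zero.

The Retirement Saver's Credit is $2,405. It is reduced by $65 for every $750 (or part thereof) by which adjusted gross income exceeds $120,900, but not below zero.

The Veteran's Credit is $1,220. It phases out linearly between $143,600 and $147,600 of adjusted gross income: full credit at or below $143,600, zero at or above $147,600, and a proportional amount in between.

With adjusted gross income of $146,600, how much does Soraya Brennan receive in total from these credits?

$1,975

Health Coverage Credit: 10% of the $6,600 excess over $140,000 is $660; credit = $2,200 − $660 = $1,540.
Retirement Saver's Credit: income exceeds $120,900 by $25,700, which is 35 full-or-partial $750 increments; reduction = 35 × $65 = $2,275, leaving $130.
Veteran's Credit: $146,600 is $3,000 into a $4,000 phase-out range, leaving 1,000/4,000 of the credit: $1,220 × 1,000/4,000 = $305.
Total: $1,540 + $130 + $305 = $1,975.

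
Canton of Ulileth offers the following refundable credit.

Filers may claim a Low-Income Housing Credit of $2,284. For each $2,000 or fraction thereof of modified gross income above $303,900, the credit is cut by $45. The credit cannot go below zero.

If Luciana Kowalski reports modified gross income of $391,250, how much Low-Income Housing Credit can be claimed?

$304

Low-Income Housing Credit: income exceeds $303,900 by $87,350, which is 44 full-or-partial $2,000 increments; reduction = 44 × $45 = $1,980, leaving $304.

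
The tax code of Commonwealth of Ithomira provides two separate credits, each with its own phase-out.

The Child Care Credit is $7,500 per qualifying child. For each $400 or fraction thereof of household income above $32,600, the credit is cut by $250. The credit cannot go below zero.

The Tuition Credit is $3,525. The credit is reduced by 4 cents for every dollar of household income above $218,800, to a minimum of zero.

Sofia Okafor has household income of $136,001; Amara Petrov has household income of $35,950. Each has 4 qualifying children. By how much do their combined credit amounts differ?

$27,750

Sofia ($136,001): Child Care Credit: base = 4 × $7,500 = $30,000. income exceeds $32,600 by $103,401 → 259 increments × $250 = $64,750 ≥ base, so the credit is $0. Tuition Credit: $136,001 is at or below the $218,800 threshold, so the full $3,525 applies. total $0 + $3,525 = $3,525
Amara ($35,950): Child Care Credit: base = 4 × $7,500 = $30,000. income exceeds $32,600 by $3,350, which is 9 full-or-partial $400 increments; reduction = 9 × $250 = $2,250, leaving $27,750. Tuition Credit: $35,950 is at or below the $218,800 threshold, so the full $3,525 applies. total $27,750 + $3,525 = $31,275
Difference: |$3,525 − $31,275| = $27,750.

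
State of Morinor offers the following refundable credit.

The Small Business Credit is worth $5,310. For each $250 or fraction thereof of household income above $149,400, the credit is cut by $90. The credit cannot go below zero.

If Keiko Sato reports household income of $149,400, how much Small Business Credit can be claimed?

Small Business Credit: $149,400 is at or below the $149,400 threshold, so the full $5,310 applies.

$5,310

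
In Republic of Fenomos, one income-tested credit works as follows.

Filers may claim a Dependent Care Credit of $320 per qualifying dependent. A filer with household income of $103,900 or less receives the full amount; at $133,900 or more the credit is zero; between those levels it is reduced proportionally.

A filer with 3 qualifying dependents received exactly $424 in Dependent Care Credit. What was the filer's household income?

Full credit = 3 × $320 = $960.
$424 is 424/960 of the full $960, so 536/960 of the $30,000 range has been used: income = $103,900 + $30,000 × 536/960 = $120,650.

$120,650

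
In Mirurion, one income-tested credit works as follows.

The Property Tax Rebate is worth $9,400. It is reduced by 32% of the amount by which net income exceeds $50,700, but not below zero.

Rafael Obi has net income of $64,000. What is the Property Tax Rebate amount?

$5,144

Property Tax Rebate: 32% of the $13,300 excess over $50,700 is $4,256; credit = $9,400 − $4,256 = $5,144.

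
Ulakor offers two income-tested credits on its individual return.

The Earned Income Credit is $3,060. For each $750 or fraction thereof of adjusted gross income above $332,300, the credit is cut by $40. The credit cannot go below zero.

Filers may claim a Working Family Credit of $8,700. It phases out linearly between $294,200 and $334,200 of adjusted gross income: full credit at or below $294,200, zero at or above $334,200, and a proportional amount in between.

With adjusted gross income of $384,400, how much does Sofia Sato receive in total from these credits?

Earned Income Credit: income exceeds $332,300 by $52,100, which is 70 full-or-partial $750 increments; reduction = 70 × $40 = $2,800, leaving $260.
Working Family Credit: $384,400 is at or above $334,200, so the credit is $0.
Total: $260 + $0 = $260.

$260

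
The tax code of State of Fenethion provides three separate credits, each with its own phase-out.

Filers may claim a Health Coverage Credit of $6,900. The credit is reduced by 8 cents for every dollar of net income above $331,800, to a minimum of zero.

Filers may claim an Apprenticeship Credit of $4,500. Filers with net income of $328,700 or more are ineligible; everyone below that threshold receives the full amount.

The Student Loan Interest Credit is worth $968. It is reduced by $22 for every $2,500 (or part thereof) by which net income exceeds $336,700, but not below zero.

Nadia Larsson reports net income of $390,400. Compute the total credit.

$2,696

Health Coverage Credit: 8% of the $58,600 excess over $331,800 is $4,688; credit = $6,900 − $4,688 = $2,212.
Apprenticeship Credit: $390,400 meets or exceeds the $328,700 cutoff, so the credit is $0.
Student Loan Interest Credit: income exceeds $336,700 by $53,700, which is 22 full-or-partial $2,500 increments; reduction = 22 × $22 = $484, leaving $484.
Total: $2,212 + $0 + $484 = $2,696.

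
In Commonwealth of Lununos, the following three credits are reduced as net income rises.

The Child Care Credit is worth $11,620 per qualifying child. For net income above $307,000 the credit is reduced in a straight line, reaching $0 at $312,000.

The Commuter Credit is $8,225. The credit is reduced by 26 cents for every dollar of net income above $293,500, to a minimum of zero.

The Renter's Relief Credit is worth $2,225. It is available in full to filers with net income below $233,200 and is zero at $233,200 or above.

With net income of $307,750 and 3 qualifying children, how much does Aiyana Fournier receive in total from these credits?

$34,151

Child Care Credit: base = 3 × $11,620 = $34,860. $307,750 is $750 into a $5,000 phase-out range, leaving 4,250/5,000 of the credit: $34,860 × 4,250/5,000 = $29,631.
Commuter Credit: 26% of the $14,250 excess over $293,500 is $3,705; credit = $8,225 − $3,705 = $4,520.
Renter's Relief Credit: $307,750 meets or exceeds the $233,200 cutoff, so the credit is $0.
Total: $29,631 + $4,520 + $0 = $34,151.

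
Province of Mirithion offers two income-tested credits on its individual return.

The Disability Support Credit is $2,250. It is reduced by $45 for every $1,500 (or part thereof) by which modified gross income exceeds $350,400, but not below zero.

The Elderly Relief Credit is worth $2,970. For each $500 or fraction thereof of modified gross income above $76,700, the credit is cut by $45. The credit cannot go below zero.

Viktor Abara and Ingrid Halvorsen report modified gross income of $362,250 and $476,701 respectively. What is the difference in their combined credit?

$1,890

Viktor ($362,250): Disability Support Credit: income exceeds $350,400 by $11,850, which is 8 full-or-partial $1,500 increments; reduction = 8 × $45 = $360, leaving $1,890. Elderly Relief Credit: income exceeds $76,700 by $285,550 → 572 increments × $45 = $25,740 ≥ base, so the credit is $0. total $1,890 + $0 = $1,890
Ingrid ($476,701): Disability Support Credit: income exceeds $350,400 by $126,301 → 85 increments × $45 = $3,825 ≥ base, so the credit is $0. Elderly Relief Credit: income exceeds $76,700 by $400,001 → 801 increments × $45 = $36,045 ≥ base, so the credit is $0. total $0 + $0 = $0
Difference: |$1,890 − $0| = $1,890.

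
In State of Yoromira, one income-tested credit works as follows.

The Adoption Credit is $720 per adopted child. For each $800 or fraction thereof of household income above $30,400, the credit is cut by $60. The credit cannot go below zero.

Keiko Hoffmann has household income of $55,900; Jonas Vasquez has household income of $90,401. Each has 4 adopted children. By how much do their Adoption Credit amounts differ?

$960

Keiko ($55,900): Adoption Credit: base = 4 × $720 = $2,880. income exceeds $30,400 by $25,500, which is 32 full-or-partial $800 increments; reduction = 32 × $60 = $1,920, leaving $960.
Jonas ($90,401): Adoption Credit: base = 4 × $720 = $2,880. income exceeds $30,400 by $60,001 → 76 increments × $60 = $4,560 ≥ base, so the credit is $0.
Difference: |$960 − $0| = $960.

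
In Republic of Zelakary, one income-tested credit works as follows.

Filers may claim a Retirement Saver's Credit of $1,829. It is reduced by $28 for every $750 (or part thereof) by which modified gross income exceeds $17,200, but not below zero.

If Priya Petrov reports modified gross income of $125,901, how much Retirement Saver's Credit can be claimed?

Retirement Saver's Credit: income exceeds $17,200 by $108,701 → 145 increments × $28 = $4,060 ≥ base, so the credit is $0.

$0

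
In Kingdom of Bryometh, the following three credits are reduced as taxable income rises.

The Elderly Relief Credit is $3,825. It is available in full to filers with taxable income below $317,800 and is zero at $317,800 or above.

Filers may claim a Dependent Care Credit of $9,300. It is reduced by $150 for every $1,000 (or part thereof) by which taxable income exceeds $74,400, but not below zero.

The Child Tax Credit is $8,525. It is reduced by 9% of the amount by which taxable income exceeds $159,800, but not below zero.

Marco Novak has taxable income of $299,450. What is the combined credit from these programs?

$3,825

Elderly Relief Credit: $299,450 is below the $317,800 cutoff, so the full $3,825 applies.
Dependent Care Credit: income exceeds $74,400 by $225,050 → 226 increments × $150 = $33,900 ≥ base, so the credit is $0.
Child Tax Credit: 9% of the $139,650 excess over $159,800 is $12,568.50 ≥ base, so the credit is $0.
Total: $3,825 + $0 + $0 = $3,825.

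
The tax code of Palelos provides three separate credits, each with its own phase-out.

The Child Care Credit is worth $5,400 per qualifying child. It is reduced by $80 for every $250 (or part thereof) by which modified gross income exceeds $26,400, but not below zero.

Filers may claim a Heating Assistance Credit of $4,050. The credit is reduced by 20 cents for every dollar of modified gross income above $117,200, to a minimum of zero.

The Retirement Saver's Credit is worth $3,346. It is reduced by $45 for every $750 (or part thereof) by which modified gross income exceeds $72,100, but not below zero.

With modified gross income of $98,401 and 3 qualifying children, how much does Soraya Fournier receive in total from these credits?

$5,776

Child Care Credit: base = 3 × $5,400 = $16,200. income exceeds $26,400 by $72,001 → 289 increments × $80 = $23,120 ≥ base, so the credit is $0.
Heating Assistance Credit: $98,401 is at or below the $117,200 threshold, so the full $4,050 applies.
Retirement Saver's Credit: income exceeds $72,100 by $26,301, which is 36 full-or-partial $750 increments; reduction = 36 × $45 = $1,620, leaving $1,726.
Total: $0 + $4,050 + $1,726 = $5,776.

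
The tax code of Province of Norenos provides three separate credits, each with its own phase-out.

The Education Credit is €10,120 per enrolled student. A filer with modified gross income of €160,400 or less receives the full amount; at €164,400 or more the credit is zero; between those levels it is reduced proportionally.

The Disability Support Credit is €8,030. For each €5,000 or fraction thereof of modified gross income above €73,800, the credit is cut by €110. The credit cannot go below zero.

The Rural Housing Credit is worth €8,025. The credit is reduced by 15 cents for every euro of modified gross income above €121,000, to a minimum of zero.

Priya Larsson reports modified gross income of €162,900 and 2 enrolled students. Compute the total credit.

Education Credit: base = 2 × €10,120 = €20,240. €162,900 is €2,500 into a €4,000 phase-out range, leaving 1,500/4,000 of the credit: €20,240 × 1,500/4,000 = €7,590.
Disability Support Credit: income exceeds €73,800 by €89,100, which is 18 full-or-partial €5,000 increments; reduction = 18 × €110 = €1,980, leaving €6,050.
Rural Housing Credit: 15% of the €41,900 excess over €121,000 is €6,285; credit = €8,025 − €6,285 = €1,740.
Total: €7,590 + €6,050 + €1,740 = €15,380.

€15,380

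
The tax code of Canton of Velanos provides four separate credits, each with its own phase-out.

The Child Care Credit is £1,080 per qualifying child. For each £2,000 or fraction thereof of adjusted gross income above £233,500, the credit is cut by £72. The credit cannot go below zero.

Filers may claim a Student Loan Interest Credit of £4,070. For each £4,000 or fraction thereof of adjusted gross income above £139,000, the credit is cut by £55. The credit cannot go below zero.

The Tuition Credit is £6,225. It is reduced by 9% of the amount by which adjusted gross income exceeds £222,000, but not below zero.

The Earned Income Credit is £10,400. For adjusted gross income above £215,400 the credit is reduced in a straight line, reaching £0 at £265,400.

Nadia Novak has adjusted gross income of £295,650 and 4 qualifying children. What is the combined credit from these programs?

Child Care Credit: base = 4 × £1,080 = £4,320. income exceeds £233,500 by £62,150, which is 32 full-or-partial £2,000 increments; reduction = 32 × £72 = £2,304, leaving £2,016.
Student Loan Interest Credit: income exceeds £139,000 by £156,650, which is 40 full-or-partial £4,000 increments; reduction = 40 × £55 = £2,200, leaving £1,870.
Tuition Credit: 9% of the £73,650 excess over £222,000 is £6,628.50 ≥ base, so the credit is £0.
Earned Income Credit: £295,650 is at or above £265,400, so the credit is £0.
Total: £2,016 + £1,870 + £0 + £0 = £3,886.

£3,886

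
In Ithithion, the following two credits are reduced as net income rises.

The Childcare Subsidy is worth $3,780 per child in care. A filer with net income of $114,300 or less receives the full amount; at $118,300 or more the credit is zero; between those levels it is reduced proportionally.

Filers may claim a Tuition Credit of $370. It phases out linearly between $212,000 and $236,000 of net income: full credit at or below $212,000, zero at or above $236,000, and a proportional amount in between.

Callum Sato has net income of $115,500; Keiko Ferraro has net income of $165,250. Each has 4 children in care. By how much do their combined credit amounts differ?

$10,584

Callum ($115,500): Childcare Subsidy: base = 4 × $3,780 = $15,120. $115,500 is $1,200 into a $4,000 phase-out range, leaving 2,800/4,000 of the credit: $15,120 × 2,800/4,000 = $10,584. Tuition Credit: $115,500 is at or below the $212,000 threshold, so the full $370 applies. total $10,584 + $370 = $10,954
Keiko ($165,250): Childcare Subsidy: base = 4 × $3,780 = $15,120. $165,250 is at or above $118,300, so the credit is $0. Tuition Credit: $165,250 is at or below the $212,000 threshold, so the full $370 applies. total $0 + $370 = $370
Difference: |$10,954 − $370| = $10,584.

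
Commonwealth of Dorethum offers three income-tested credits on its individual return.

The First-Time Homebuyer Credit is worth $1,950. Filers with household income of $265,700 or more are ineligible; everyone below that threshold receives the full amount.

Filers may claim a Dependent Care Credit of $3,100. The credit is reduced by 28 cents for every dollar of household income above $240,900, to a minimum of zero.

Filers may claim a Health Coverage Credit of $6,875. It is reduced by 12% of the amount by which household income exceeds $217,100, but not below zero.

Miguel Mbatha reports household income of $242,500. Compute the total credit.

First-Time Homebuyer Credit: $242,500 is below the $265,700 cutoff, so the full $1,950 applies.
Dependent Care Credit: 28% of the $1,600 excess over $240,900 is $448; credit = $3,100 − $448 = $2,652.
Health Coverage Credit: 12% of the $25,400 excess over $217,100 is $3,048; credit = $6,875 − $3,048 = $3,827.
Total: $1,950 + $2,652 + $3,827 = $8,429.

$8,429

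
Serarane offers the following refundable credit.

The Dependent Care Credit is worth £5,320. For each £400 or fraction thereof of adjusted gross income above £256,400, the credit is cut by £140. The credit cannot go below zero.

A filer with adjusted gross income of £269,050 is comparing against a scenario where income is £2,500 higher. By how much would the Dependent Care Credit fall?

£840

At £269,050 — income exceeds £256,400 by £12,650, which is 32 full-or-partial £400 increments; reduction = 32 × £140 = £4,480, leaving £840.
At £271,550 — income exceeds £256,400 by £15,150 → 38 increments × £140 = £5,320 ≥ base, so the credit is £0.
Lost: £840 − £0 = £840.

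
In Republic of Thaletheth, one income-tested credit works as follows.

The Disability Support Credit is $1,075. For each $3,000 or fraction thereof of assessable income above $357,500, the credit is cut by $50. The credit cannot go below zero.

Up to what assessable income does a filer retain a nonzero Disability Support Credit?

After 21 increments the reduction is 21 × $50 = $1,050, leaving $25; one more increment wipes it out. Increment 21 ends at excess 21 × $3,000 = $63,000, so the highest qualifying income is $357,500 + $63,000 = $420,500.

$420,500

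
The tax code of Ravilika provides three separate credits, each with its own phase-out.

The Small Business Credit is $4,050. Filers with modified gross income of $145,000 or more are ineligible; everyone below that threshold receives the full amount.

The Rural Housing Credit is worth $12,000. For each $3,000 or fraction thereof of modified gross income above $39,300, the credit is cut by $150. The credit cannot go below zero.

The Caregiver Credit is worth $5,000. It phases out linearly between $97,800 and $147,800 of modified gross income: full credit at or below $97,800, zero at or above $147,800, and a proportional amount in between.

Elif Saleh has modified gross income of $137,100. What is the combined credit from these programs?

Small Business Credit: $137,100 is below the $145,000 cutoff, so the full $4,050 applies.
Rural Housing Credit: income exceeds $39,300 by $97,800, which is 33 full-or-partial $3,000 increments; reduction = 33 × $150 = $4,950, leaving $7,050.
Caregiver Credit: $137,100 is $39,300 into a $50,000 phase-out range, leaving 10,700/50,000 of the credit: $5,000 × 10,700/50,000 = $1,070.
Total: $4,050 + $7,050 + $1,070 = $12,170.

$12,170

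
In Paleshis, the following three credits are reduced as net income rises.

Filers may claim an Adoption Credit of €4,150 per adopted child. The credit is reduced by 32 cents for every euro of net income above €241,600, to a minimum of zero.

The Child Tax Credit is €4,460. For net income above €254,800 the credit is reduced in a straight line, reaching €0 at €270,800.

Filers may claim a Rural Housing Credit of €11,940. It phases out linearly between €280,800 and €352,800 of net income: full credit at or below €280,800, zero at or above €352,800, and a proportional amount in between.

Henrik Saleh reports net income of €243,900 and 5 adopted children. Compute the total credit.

€36,414

Adoption Credit: base = 5 × €4,150 = €20,750. 32% of the €2,300 excess over €241,600 is €736; credit = €20,750 − €736 = €20,014.
Child Tax Credit: €243,900 is at or below the €254,800 threshold, so the full €4,460 applies.
Rural Housing Credit: €243,900 is at or below the €280,800 threshold, so the full €11,940 applies.
Total: €20,014 + €4,460 + €11,940 = €36,414.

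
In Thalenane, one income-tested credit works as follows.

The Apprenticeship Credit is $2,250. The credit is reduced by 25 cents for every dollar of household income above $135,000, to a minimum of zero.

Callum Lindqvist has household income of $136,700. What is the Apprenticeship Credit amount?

$1,825

Apprenticeship Credit: 25% of the $1,700 excess over $135,000 is $425; credit = $2,250 − $425 = $1,825.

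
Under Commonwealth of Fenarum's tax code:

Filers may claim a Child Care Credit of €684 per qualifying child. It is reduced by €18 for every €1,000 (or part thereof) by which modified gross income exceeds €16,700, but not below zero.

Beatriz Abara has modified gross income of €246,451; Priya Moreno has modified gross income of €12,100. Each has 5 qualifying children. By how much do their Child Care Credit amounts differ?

€3,420

Beatriz (€246,451): Child Care Credit: base = 5 × €684 = €3,420. income exceeds €16,700 by €229,751 → 230 increments × €18 = €4,140 ≥ base, so the credit is €0.
Priya (€12,100): Child Care Credit: base = 5 × €684 = €3,420. €12,100 is at or below the €16,700 threshold, so the full €3,420 applies.
Difference: |€0 − €3,420| = €3,420.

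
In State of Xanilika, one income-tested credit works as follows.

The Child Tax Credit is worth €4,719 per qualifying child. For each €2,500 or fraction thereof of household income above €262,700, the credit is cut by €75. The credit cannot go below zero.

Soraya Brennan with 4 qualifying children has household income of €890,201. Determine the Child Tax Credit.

Child Tax Credit: base = 4 × €4,719 = €18,876. income exceeds €262,700 by €627,501 → 252 increments × €75 = €18,900 ≥ base, so the credit is €0.

€0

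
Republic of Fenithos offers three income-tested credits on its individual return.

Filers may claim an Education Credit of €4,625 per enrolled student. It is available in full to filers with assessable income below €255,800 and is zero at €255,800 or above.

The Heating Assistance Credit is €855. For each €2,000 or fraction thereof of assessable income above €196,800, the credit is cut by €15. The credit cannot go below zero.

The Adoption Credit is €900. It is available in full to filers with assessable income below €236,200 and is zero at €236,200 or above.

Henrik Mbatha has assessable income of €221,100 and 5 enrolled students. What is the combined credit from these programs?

€24,685

Education Credit: base = 5 × €4,625 = €23,125. €221,100 is below the €255,800 cutoff, so the full €23,125 applies.
Heating Assistance Credit: income exceeds €196,800 by €24,300, which is 13 full-or-partial €2,000 increments; reduction = 13 × €15 = €195, leaving €660.
Adoption Credit: €221,100 is below the €236,200 cutoff, so the full €900 applies.
Total: €23,125 + €660 + €900 = €24,685.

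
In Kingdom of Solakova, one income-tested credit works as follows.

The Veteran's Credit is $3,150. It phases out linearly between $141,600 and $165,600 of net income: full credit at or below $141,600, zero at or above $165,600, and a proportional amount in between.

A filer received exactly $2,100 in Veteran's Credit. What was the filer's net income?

$2,100 is 2,100/3,150 of the full $3,150, so 1,050/3,150 of the $24,000 range has been used: income = $141,600 + $24,000 × 1,050/3,150 = $149,600.

$149,600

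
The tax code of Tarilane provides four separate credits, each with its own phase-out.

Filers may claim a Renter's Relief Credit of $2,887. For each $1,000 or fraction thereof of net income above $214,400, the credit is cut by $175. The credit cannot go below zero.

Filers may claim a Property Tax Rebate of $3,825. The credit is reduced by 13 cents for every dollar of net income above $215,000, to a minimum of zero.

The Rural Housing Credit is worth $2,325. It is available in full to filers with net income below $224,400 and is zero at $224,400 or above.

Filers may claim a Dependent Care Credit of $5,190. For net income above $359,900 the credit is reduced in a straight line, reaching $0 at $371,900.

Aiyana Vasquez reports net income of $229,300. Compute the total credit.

$7,418

Renter's Relief Credit: income exceeds $214,400 by $14,900, which is 15 full-or-partial $1,000 increments; reduction = 15 × $175 = $2,625, leaving $262.
Property Tax Rebate: 13% of the $14,300 excess over $215,000 is $1,859; credit = $3,825 − $1,859 = $1,966.
Rural Housing Credit: $229,300 meets or exceeds the $224,400 cutoff, so the credit is $0.
Dependent Care Credit: $229,300 is at or below the $359,900 threshold, so the full $5,190 applies.
Total: $262 + $1,966 + $0 + $5,190 = $7,418.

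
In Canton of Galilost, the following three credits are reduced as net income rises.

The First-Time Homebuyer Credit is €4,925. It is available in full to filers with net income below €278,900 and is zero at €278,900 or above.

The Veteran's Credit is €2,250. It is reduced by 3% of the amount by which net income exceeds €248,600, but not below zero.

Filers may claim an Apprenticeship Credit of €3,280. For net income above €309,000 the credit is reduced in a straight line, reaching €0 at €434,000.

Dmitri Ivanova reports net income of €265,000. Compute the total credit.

First-Time Homebuyer Credit: €265,000 is below the €278,900 cutoff, so the full €4,925 applies.
Veteran's Credit: 3% of the €16,400 excess over €248,600 is €492; credit = €2,250 − €492 = €1,758.
Apprenticeship Credit: €265,000 is at or below the €309,000 threshold, so the full €3,280 applies.
Total: €4,925 + €1,758 + €3,280 = €9,963.

€9,963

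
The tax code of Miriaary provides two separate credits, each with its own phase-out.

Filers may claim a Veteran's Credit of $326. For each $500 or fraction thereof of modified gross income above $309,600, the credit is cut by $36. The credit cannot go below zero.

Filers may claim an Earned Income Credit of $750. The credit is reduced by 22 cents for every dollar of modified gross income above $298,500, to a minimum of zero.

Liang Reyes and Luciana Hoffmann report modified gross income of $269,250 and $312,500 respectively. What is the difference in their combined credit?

$966

Liang ($269,250): Veteran's Credit: $269,250 is at or below the $309,600 threshold, so the full $326 applies. Earned Income Credit: $269,250 is at or below the $298,500 threshold, so the full $750 applies. total $326 + $750 = $1,076
Luciana ($312,500): Veteran's Credit: income exceeds $309,600 by $2,900, which is 6 full-or-partial $500 increments; reduction = 6 × $36 = $216, leaving $110. Earned Income Credit: 22% of the $14,000 excess over $298,500 is $3,080 ≥ base, so the credit is $0. total $110 + $0 = $110
Difference: |$1,076 − $110| = $966.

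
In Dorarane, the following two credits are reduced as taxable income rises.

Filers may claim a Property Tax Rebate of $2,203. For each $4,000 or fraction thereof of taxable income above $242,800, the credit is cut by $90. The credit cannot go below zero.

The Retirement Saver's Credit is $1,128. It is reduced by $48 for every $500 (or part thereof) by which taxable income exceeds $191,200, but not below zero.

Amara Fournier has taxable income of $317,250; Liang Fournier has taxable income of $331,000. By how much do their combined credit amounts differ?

Amara ($317,250): Property Tax Rebate: income exceeds $242,800 by $74,450, which is 19 full-or-partial $4,000 increments; reduction = 19 × $90 = $1,710, leaving $493. Retirement Saver's Credit: income exceeds $191,200 by $126,050 → 253 increments × $48 = $12,144 ≥ base, so the credit is $0. total $493 + $0 = $493
Liang ($331,000): Property Tax Rebate: income exceeds $242,800 by $88,200, which is 23 full-or-partial $4,000 increments; reduction = 23 × $90 = $2,070, leaving $133. Retirement Saver's Credit: income exceeds $191,200 by $139,800 → 280 increments × $48 = $13,440 ≥ base, so the credit is $0. total $133 + $0 = $133
Difference: |$493 − $133| = $360.

$360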